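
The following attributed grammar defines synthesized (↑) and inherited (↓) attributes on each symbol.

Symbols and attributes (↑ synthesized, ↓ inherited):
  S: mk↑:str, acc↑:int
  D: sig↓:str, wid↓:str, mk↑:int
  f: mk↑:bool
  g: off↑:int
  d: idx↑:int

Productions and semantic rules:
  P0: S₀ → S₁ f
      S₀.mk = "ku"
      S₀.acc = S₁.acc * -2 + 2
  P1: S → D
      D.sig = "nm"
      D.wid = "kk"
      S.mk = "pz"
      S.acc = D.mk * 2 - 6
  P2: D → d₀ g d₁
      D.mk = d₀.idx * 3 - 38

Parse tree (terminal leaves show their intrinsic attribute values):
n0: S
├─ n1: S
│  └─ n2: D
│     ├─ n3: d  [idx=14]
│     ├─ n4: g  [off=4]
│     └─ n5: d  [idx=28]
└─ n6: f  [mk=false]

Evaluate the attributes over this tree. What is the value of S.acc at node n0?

-2

1. n2.sig = "nm"  ["nm"]
2. n2.wid = "kk"  ["kk"]
3. n3.idx = 14  [terminal]
4. n4.off = 4  [terminal]
5. n5.idx = 28  [terminal]
6. n2.mk = 4  [d₀.idx * 3 - 38]
7. n1.mk = "pz"  ["pz"]
8. n1.acc = 2  [D.mk * 2 - 6]
9. n6.mk = false  [terminal]
10. n0.mk = "ku"  ["ku"]
11. n0.acc = -2  [S₁.acc * -2 + 2]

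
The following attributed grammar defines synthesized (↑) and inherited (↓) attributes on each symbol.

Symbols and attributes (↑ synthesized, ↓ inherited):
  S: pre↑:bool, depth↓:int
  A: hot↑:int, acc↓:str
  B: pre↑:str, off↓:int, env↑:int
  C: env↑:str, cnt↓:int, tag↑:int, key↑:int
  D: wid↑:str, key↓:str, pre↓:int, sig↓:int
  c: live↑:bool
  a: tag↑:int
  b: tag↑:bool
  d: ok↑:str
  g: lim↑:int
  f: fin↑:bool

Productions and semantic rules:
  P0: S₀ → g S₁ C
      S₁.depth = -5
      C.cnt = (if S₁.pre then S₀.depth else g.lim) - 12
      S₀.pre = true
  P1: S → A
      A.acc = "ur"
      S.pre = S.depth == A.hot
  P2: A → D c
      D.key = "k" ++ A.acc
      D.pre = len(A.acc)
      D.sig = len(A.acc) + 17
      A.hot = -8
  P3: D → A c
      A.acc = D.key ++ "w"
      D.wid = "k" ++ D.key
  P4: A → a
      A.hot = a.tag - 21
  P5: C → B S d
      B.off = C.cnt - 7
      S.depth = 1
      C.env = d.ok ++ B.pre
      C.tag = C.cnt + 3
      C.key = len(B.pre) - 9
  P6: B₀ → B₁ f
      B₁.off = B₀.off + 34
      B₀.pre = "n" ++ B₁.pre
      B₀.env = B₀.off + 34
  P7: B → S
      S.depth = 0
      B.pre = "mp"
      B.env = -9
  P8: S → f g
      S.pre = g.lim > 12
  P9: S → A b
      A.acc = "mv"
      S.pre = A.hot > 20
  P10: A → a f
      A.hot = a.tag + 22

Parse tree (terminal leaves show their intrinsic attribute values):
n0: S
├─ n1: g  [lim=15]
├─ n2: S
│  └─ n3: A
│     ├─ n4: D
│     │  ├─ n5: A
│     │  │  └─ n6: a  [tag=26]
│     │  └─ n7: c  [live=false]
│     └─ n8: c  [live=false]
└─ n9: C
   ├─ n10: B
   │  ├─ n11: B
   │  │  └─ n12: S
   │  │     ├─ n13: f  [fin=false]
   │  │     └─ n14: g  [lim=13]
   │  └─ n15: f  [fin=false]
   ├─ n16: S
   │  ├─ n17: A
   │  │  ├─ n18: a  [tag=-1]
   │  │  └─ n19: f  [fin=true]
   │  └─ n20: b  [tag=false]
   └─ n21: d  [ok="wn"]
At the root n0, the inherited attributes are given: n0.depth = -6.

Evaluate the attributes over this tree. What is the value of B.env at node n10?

30

1. n0.depth = -6  [given at root]
2. n1.lim = 15  [terminal]
3. n2.depth = -5  [-5]
4. n3.acc = "ur"  ["ur"]
5. n4.key = "kur"  ["k" ++ A.acc]
6. n4.pre = 2  [len(A.acc)]
7. n4.sig = 19  [len(A.acc) + 17]
8. n5.acc = "kurw"  [D.key ++ "w"]
9. n6.tag = 26  [terminal]
10. n5.hot = 5  [a.tag - 21]
11. n7.live = false  [terminal]
12. n4.wid = "kkur"  ["k" ++ D.key]
13. n8.live = false  [terminal]
14. n3.hot = -8  [-8]
15. n2.pre = false  [S.depth == A.hot]
16. n9.cnt = 3  [(if S₁.pre then S₀.depth else g.lim) - 12]
17. n10.off = -4  [C.cnt - 7]
18. n11.off = 30  [B₀.off + 34]
19. n12.depth = 0  [0]
20. n13.fin = false  [terminal]
21. n14.lim = 13  [terminal]
22. n12.pre = true  [g.lim > 12]
23. n11.pre = "mp"  ["mp"]
24. n11.env = -9  [-9]
25. n15.fin = false  [terminal]
26. n10.pre = "nmp"  ["n" ++ B₁.pre]
27. n10.env = 30  [B₀.off + 34]
28. n16.depth = 1  [1]
29. n17.acc = "mv"  ["mv"]
30. n18.tag = -1  [terminal]
31. n19.fin = true  [terminal]
32. n17.hot = 21  [a.tag + 22]
33. n20.tag = false  [terminal]
34. n16.pre = true  [A.hot > 20]
35. n21.ok = "wn"  [terminal]
36. n9.env = "wnnmp"  [d.ok ++ B.pre]
37. n9.tag = 6  [C.cnt + 3]
38. n9.key = -6  [len(B.pre) - 9]
39. n0.pre = true  [true]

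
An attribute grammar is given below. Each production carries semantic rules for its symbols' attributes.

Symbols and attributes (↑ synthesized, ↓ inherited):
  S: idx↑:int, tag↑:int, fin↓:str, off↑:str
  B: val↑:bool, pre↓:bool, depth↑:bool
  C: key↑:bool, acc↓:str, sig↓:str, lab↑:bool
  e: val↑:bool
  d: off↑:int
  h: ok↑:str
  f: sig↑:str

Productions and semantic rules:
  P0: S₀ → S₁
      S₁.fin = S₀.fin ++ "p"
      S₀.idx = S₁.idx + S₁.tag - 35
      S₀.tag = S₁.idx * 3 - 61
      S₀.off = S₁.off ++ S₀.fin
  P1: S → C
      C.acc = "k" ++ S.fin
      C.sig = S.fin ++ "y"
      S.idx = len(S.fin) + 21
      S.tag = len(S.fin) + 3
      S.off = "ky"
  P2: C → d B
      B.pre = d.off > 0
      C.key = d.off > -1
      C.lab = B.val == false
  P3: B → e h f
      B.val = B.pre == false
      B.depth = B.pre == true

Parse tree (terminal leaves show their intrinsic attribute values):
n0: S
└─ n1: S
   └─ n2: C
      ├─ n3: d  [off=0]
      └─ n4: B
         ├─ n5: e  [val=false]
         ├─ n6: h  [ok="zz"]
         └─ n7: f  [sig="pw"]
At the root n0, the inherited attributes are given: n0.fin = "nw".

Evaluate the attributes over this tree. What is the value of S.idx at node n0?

-5

1. n0.fin = "nw"  [given at root]
2. n1.fin = "nwp"  [S₀.fin ++ "p"]
3. n2.acc = "knwp"  ["k" ++ S.fin]
4. n2.sig = "nwpy"  [S.fin ++ "y"]
5. n3.off = 0  [terminal]
6. n4.pre = false  [d.off > 0]
7. n5.val = false  [terminal]
8. n6.ok = "zz"  [terminal]
9. n7.sig = "pw"  [terminal]
10. n4.val = true  [B.pre == false]
11. n4.depth = false  [B.pre == true]
12. n2.key = true  [d.off > -1]
13. n2.lab = false  [B.val == false]
14. n1.idx = 24  [len(S.fin) + 21]
15. n1.tag = 6  [len(S.fin) + 3]
16. n1.off = "ky"  ["ky"]
17. n0.idx = -5  [S₁.idx + S₁.tag - 35]
18. n0.tag = 11  [S₁.idx * 3 - 61]
19. n0.off = "kynw"  [S₁.off ++ S₀.fin]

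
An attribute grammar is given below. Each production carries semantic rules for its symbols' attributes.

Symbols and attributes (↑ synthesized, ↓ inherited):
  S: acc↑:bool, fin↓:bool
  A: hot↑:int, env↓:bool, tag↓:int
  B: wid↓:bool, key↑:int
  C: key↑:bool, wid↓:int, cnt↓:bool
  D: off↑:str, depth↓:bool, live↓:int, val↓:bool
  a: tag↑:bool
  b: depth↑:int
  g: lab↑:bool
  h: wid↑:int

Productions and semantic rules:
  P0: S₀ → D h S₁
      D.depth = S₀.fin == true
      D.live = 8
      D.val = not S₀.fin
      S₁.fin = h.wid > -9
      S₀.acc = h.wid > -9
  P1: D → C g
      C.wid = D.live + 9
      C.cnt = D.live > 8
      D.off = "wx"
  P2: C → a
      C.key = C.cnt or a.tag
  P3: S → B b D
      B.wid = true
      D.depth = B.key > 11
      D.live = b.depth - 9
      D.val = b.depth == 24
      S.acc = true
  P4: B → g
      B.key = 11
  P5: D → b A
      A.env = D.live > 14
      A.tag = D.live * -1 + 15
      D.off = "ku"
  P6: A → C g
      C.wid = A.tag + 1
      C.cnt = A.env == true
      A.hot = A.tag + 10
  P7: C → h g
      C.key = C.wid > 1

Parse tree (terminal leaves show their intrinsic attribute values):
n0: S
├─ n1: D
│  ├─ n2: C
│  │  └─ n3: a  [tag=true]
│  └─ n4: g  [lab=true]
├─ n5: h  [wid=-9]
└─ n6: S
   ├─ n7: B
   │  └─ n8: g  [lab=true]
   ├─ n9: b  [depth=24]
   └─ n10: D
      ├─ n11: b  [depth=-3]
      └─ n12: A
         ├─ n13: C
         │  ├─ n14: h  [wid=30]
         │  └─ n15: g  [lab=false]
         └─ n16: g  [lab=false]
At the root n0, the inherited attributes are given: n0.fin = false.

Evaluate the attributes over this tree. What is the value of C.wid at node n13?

1

1. n0.fin = false  [given at root]
2. n1.depth = false  [S₀.fin == true]
3. n1.live = 8  [8]
4. n1.val = true  [not S₀.fin]
5. n2.wid = 17  [D.live + 9]
6. n2.cnt = false  [D.live > 8]
7. n3.tag = true  [terminal]
8. n2.key = true  [C.cnt or a.tag]
9. n4.lab = true  [terminal]
10. n1.off = "wx"  ["wx"]
11. n5.wid = -9  [terminal]
12. n6.fin = false  [h.wid > -9]
13. n7.wid = true  [true]
14. n8.lab = true  [terminal]
15. n7.key = 11  [11]
16. n9.depth = 24  [terminal]
17. n10.depth = false  [B.key > 11]
18. n10.live = 15  [b.depth - 9]
19. n10.val = true  [b.depth == 24]
20. n11.depth = -3  [terminal]
21. n12.env = true  [D.live > 14]
22. n12.tag = 0  [D.live * -1 + 15]
23. n13.wid = 1  [A.tag + 1]
24. n13.cnt = true  [A.env == true]
25. n14.wid = 30  [terminal]
26. n15.lab = false  [terminal]
27. n13.key = false  [C.wid > 1]
28. n16.lab = false  [terminal]
29. n12.hot = 10  [A.tag + 10]
30. n10.off = "ku"  ["ku"]
31. n6.acc = true  [true]
32. n0.acc = false  [h.wid > -9]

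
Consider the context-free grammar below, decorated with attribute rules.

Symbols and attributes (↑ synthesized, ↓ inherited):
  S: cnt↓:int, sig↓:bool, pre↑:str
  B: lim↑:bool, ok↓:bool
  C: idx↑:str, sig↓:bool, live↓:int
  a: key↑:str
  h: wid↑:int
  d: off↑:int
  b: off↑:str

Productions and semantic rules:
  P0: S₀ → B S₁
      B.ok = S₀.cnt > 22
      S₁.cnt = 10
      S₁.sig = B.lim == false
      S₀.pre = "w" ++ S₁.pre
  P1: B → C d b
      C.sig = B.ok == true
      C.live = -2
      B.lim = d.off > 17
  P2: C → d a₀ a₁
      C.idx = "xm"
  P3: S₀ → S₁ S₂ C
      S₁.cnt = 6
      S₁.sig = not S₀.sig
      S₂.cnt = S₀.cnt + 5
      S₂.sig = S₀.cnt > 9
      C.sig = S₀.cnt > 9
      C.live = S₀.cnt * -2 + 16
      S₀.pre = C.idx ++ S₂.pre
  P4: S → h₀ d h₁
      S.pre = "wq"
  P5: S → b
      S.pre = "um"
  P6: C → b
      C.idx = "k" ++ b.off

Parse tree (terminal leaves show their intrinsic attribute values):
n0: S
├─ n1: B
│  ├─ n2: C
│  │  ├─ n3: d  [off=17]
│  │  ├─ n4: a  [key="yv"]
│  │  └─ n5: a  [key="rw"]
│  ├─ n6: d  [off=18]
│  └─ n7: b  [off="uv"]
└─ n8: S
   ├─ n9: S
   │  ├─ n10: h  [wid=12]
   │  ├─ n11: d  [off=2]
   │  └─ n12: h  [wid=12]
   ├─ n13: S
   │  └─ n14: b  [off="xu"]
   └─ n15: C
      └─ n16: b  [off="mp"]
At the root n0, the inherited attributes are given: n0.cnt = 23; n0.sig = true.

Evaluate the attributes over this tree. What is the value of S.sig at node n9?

true

1. n0.cnt = 23  [given at root]
2. n0.sig = true  [given at root]
3. n1.ok = true  [S₀.cnt > 22]
4. n2.sig = true  [B.ok == true]
5. n2.live = -2  [-2]
6. n3.off = 17  [terminal]
7. n4.key = "yv"  [terminal]
8. n5.key = "rw"  [terminal]
9. n2.idx = "xm"  ["xm"]
10. n6.off = 18  [terminal]
11. n7.off = "uv"  [terminal]
12. n1.lim = true  [d.off > 17]
13. n8.cnt = 10  [10]
14. n8.sig = false  [B.lim == false]
15. n9.cnt = 6  [6]
16. n9.sig = true  [not S₀.sig]
17. n10.wid = 12  [terminal]
18. n11.off = 2  [terminal]
19. n12.wid = 12  [terminal]
20. n9.pre = "wq"  ["wq"]
21. n13.cnt = 15  [S₀.cnt + 5]
22. n13.sig = true  [S₀.cnt > 9]
23. n14.off = "xu"  [terminal]
24. n13.pre = "um"  ["um"]
25. n15.sig = true  [S₀.cnt > 9]
26. n15.live = -4  [S₀.cnt * -2 + 16]
27. n16.off = "mp"  [terminal]
28. n15.idx = "kmp"  ["k" ++ b.off]
29. n8.pre = "kmpum"  [C.idx ++ S₂.pre]
30. n0.pre = "wkmpum"  ["w" ++ S₁.pre]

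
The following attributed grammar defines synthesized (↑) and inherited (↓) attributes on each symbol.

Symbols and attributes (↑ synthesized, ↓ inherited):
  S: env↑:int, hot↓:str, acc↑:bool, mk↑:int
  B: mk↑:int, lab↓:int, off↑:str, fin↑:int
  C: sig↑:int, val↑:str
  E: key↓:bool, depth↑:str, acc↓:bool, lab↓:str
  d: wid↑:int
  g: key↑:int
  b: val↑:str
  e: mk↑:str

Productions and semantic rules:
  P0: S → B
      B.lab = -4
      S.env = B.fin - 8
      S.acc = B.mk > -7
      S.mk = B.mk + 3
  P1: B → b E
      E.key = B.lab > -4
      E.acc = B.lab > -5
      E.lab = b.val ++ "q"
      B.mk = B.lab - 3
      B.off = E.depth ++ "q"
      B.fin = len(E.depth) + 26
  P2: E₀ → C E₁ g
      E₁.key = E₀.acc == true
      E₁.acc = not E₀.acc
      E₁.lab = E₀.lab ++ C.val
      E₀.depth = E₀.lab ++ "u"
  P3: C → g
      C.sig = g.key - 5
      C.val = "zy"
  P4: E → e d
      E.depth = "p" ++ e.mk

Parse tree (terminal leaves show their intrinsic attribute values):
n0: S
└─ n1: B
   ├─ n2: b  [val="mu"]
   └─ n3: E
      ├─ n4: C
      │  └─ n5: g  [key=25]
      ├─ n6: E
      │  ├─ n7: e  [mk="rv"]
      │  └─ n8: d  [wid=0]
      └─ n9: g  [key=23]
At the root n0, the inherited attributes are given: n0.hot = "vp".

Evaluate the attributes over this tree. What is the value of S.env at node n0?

1. n0.hot = "vp"  [given at root]
2. n1.lab = -4  [-4]
3. n2.val = "mu"  [terminal]
4. n3.key = false  [B.lab > -4]
5. n3.acc = true  [B.lab > -5]
6. n3.lab = "muq"  [b.val ++ "q"]
7. n5.key = 25  [terminal]
8. n4.sig = 20  [g.key - 5]
9. n4.val = "zy"  ["zy"]
10. n6.key = true  [E₀.acc == true]
11. n6.acc = false  [not E₀.acc]
12. n6.lab = "muqzy"  [E₀.lab ++ C.val]
13. n7.mk = "rv"  [terminal]
14. n8.wid = 0  [terminal]
15. n6.depth = "prv"  ["p" ++ e.mk]
16. n9.key = 23  [terminal]
17. n3.depth = "muqu"  [E₀.lab ++ "u"]
18. n1.mk = -7  [B.lab - 3]
19. n1.off = "muquq"  [E.depth ++ "q"]
20. n1.fin = 30  [len(E.depth) + 26]
21. n0.env = 22  [B.fin - 8]
22. n0.acc = false  [B.mk > -7]
23. n0.mk = -4  [B.mk + 3]

22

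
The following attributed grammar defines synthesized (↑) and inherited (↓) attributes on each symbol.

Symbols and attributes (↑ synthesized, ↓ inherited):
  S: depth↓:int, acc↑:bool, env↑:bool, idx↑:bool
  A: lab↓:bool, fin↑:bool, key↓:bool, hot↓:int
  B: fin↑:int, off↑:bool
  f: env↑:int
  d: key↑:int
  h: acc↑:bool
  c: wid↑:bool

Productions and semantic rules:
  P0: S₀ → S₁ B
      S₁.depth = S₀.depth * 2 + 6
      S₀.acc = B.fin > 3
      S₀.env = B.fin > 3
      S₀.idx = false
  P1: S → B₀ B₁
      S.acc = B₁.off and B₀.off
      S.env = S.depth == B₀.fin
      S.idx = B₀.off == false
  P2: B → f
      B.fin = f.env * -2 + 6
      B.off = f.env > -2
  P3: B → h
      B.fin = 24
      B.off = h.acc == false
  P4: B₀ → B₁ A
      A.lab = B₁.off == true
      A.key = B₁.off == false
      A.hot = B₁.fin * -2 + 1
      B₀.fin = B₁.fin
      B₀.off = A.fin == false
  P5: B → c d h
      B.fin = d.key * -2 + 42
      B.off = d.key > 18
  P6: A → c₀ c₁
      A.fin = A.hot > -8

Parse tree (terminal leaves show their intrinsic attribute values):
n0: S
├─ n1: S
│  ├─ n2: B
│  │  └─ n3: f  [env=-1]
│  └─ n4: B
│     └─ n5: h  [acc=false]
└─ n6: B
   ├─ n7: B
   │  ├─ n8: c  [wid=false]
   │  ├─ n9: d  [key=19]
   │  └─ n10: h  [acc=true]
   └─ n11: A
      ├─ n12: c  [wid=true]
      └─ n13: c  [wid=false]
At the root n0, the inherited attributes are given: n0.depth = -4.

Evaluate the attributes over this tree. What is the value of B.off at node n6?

1. n0.depth = -4  [given at root]
2. n1.depth = -2  [S₀.depth * 2 + 6]
3. n3.env = -1  [terminal]
4. n2.fin = 8  [f.env * -2 + 6]
5. n2.off = true  [f.env > -2]
6. n5.acc = false  [terminal]
7. n4.fin = 24  [24]
8. n4.off = true  [h.acc == false]
9. n1.acc = true  [B₁.off and B₀.off]
10. n1.env = false  [S.depth == B₀.fin]
11. n1.idx = false  [B₀.off == false]
12. n8.wid = false  [terminal]
13. n9.key = 19  [terminal]
14. n10.acc = true  [terminal]
15. n7.fin = 4  [d.key * -2 + 42]
16. n7.off = true  [d.key > 18]
17. n11.lab = true  [B₁.off == true]
18. n11.key = false  [B₁.off == false]
19. n11.hot = -7  [B₁.fin * -2 + 1]
20. n12.wid = true  [terminal]
21. n13.wid = false  [terminal]
22. n11.fin = true  [A.hot > -8]
23. n6.fin = 4  [B₁.fin]
24. n6.off = false  [A.fin == false]
25. n0.acc = true  [B.fin > 3]
26. n0.env = true  [B.fin > 3]
27. n0.idx = false  [false]

false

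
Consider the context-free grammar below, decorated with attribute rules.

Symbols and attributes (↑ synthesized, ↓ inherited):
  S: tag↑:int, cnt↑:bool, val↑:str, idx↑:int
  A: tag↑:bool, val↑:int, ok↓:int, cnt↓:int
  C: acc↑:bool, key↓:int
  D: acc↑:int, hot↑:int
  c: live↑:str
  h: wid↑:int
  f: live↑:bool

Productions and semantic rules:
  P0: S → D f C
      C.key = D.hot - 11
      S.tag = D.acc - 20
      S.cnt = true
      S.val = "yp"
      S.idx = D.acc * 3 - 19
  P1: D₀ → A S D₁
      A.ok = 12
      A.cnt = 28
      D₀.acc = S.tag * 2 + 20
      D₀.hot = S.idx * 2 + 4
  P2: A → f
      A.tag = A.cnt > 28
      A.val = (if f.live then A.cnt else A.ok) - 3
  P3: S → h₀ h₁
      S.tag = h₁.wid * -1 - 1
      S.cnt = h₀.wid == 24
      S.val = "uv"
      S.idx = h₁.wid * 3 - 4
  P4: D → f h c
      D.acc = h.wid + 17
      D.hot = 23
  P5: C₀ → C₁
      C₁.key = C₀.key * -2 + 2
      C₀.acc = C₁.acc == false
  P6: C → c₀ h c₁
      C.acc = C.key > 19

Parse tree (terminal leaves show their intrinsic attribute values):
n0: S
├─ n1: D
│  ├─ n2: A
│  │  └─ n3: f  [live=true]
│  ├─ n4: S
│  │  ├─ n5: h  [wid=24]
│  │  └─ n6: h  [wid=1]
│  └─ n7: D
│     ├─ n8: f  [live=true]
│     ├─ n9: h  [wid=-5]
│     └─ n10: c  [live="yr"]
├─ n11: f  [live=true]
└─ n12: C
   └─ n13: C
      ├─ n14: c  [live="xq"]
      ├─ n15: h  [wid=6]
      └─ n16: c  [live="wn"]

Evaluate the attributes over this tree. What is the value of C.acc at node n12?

1. n2.ok = 12  [12]
2. n2.cnt = 28  [28]
3. n3.live = true  [terminal]
4. n2.tag = false  [A.cnt > 28]
5. n2.val = 25  [(if f.live then A.cnt else A.ok) - 3]
6. n5.wid = 24  [terminal]
7. n6.wid = 1  [terminal]
8. n4.tag = -2  [h₁.wid * -1 - 1]
9. n4.cnt = true  [h₀.wid == 24]
10. n4.val = "uv"  ["uv"]
11. n4.idx = -1  [h₁.wid * 3 - 4]
12. n8.live = true  [terminal]
13. n9.wid = -5  [terminal]
14. n10.live = "yr"  [terminal]
15. n7.acc = 12  [h.wid + 17]
16. n7.hot = 23  [23]
17. n1.acc = 16  [S.tag * 2 + 20]
18. n1.hot = 2  [S.idx * 2 + 4]
19. n11.live = true  [terminal]
20. n12.key = -9  [D.hot - 11]
21. n13.key = 20  [C₀.key * -2 + 2]
22. n14.live = "xq"  [terminal]
23. n15.wid = 6  [terminal]
24. n16.live = "wn"  [terminal]
25. n13.acc = true  [C.key > 19]
26. n12.acc = false  [C₁.acc == false]
27. n0.tag = -4  [D.acc - 20]
28. n0.cnt = true  [true]
29. n0.val = "yp"  ["yp"]
30. n0.idx = 29  [D.acc * 3 - 19]

false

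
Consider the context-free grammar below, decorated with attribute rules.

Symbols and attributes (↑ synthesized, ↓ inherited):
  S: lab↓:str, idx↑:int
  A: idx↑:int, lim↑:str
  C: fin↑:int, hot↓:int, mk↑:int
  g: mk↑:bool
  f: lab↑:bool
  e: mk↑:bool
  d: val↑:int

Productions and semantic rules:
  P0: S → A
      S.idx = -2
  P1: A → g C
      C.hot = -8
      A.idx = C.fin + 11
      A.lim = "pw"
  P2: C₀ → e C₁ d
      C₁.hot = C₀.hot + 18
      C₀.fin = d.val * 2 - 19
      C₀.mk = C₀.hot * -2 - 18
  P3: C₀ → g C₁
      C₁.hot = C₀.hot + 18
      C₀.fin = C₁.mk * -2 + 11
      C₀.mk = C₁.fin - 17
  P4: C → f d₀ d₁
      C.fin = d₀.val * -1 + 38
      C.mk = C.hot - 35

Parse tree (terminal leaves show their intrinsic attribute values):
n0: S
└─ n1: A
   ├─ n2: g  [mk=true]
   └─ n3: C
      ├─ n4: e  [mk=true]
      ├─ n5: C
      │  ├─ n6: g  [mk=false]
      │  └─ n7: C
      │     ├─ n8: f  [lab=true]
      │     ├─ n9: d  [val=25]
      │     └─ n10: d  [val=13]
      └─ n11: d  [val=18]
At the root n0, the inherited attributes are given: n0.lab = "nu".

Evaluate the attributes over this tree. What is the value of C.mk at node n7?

1. n0.lab = "nu"  [given at root]
2. n2.mk = true  [terminal]
3. n3.hot = -8  [-8]
4. n4.mk = true  [terminal]
5. n5.hot = 10  [C₀.hot + 18]
6. n6.mk = false  [terminal]
7. n7.hot = 28  [C₀.hot + 18]
8. n8.lab = true  [terminal]
9. n9.val = 25  [terminal]
10. n10.val = 13  [terminal]
11. n7.fin = 13  [d₀.val * -1 + 38]
12. n7.mk = -7  [C.hot - 35]
13. n5.fin = 25  [C₁.mk * -2 + 11]
14. n5.mk = -4  [C₁.fin - 17]
15. n11.val = 18  [terminal]
16. n3.fin = 17  [d.val * 2 - 19]
17. n3.mk = -2  [C₀.hot * -2 - 18]
18. n1.idx = 28  [C.fin + 11]
19. n1.lim = "pw"  ["pw"]
20. n0.idx = -2  [-2]

-7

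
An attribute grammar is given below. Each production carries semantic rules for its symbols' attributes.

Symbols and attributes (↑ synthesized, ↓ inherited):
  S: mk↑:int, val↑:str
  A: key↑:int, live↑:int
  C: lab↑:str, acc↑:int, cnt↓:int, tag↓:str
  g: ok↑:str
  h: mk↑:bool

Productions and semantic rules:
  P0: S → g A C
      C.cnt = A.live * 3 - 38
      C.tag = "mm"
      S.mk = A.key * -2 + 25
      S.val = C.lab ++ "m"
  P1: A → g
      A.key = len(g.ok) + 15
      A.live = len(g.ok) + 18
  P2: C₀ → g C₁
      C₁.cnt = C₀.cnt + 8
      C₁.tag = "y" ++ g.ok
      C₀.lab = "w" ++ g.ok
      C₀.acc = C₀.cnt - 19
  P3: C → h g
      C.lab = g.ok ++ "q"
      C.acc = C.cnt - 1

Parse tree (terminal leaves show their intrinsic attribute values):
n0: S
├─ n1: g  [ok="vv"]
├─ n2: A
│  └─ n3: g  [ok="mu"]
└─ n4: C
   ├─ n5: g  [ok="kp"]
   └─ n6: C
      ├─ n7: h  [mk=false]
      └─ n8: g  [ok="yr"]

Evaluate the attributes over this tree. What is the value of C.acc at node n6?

29

1. n1.ok = "vv"  [terminal]
2. n3.ok = "mu"  [terminal]
3. n2.key = 17  [len(g.ok) + 15]
4. n2.live = 20  [len(g.ok) + 18]
5. n4.cnt = 22  [A.live * 3 - 38]
6. n4.tag = "mm"  ["mm"]
7. n5.ok = "kp"  [terminal]
8. n6.cnt = 30  [C₀.cnt + 8]
9. n6.tag = "ykp"  ["y" ++ g.ok]
10. n7.mk = false  [terminal]
11. n8.ok = "yr"  [terminal]
12. n6.lab = "yrq"  [g.ok ++ "q"]
13. n6.acc = 29  [C.cnt - 1]
14. n4.lab = "wkp"  ["w" ++ g.ok]
15. n4.acc = 3  [C₀.cnt - 19]
16. n0.mk = -9  [A.key * -2 + 25]
17. n0.val = "wkpm"  [C.lab ++ "m"]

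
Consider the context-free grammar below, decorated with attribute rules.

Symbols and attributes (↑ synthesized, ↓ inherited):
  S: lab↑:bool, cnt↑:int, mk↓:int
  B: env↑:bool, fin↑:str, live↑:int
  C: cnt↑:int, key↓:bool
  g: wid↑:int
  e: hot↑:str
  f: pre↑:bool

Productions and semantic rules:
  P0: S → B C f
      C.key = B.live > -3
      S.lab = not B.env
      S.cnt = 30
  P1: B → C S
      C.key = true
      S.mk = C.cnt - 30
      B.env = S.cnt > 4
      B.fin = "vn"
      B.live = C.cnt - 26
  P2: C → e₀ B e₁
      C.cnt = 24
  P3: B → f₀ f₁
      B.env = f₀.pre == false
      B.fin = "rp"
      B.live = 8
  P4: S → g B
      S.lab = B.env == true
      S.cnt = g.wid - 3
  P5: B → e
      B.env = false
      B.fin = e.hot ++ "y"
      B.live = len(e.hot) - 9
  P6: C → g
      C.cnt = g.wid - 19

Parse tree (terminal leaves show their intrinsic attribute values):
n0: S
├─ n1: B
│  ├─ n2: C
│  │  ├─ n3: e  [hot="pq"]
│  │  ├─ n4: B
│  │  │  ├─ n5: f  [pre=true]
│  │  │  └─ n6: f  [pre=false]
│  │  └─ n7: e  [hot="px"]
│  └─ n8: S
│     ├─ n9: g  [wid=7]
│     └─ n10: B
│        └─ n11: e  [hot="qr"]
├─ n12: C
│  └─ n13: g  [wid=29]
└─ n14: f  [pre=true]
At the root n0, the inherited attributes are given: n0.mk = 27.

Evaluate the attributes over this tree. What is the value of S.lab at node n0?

1. n0.mk = 27  [given at root]
2. n2.key = true  [true]
3. n3.hot = "pq"  [terminal]
4. n5.pre = true  [terminal]
5. n6.pre = false  [terminal]
6. n4.env = false  [f₀.pre == false]
7. n4.fin = "rp"  ["rp"]
8. n4.live = 8  [8]
9. n7.hot = "px"  [terminal]
10. n2.cnt = 24  [24]
11. n8.mk = -6  [C.cnt - 30]
12. n9.wid = 7  [terminal]
13. n11.hot = "qr"  [terminal]
14. n10.env = false  [false]
15. n10.fin = "qry"  [e.hot ++ "y"]
16. n10.live = -7  [len(e.hot) - 9]
17. n8.lab = false  [B.env == true]
18. n8.cnt = 4  [g.wid - 3]
19. n1.env = false  [S.cnt > 4]
20. n1.fin = "vn"  ["vn"]
21. n1.live = -2  [C.cnt - 26]
22. n12.key = true  [B.live > -3]
23. n13.wid = 29  [terminal]
24. n12.cnt = 10  [g.wid - 19]
25. n14.pre = true  [terminal]
26. n0.lab = true  [not B.env]
27. n0.cnt = 30  [30]

true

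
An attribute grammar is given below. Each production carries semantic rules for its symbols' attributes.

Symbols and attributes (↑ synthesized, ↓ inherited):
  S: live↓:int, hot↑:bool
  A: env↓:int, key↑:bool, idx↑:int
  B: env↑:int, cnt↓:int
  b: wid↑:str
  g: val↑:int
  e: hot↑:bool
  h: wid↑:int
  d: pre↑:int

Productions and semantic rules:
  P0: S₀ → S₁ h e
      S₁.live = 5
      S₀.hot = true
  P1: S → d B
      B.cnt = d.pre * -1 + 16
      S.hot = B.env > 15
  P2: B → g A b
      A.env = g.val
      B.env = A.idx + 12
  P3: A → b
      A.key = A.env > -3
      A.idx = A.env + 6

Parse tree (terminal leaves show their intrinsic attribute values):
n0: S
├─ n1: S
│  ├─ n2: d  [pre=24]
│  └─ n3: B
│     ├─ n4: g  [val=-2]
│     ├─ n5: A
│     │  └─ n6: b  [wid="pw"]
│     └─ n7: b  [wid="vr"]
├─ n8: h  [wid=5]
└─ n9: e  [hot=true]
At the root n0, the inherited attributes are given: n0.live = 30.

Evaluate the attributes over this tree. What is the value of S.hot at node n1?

true

1. n0.live = 30  [given at root]
2. n1.live = 5  [5]
3. n2.pre = 24  [terminal]
4. n3.cnt = -8  [d.pre * -1 + 16]
5. n4.val = -2  [terminal]
6. n5.env = -2  [g.val]
7. n6.wid = "pw"  [terminal]
8. n5.key = true  [A.env > -3]
9. n5.idx = 4  [A.env + 6]
10. n7.wid = "vr"  [terminal]
11. n3.env = 16  [A.idx + 12]
12. n1.hot = true  [B.env > 15]
13. n8.wid = 5  [terminal]
14. n9.hot = true  [terminal]
15. n0.hot = true  [true]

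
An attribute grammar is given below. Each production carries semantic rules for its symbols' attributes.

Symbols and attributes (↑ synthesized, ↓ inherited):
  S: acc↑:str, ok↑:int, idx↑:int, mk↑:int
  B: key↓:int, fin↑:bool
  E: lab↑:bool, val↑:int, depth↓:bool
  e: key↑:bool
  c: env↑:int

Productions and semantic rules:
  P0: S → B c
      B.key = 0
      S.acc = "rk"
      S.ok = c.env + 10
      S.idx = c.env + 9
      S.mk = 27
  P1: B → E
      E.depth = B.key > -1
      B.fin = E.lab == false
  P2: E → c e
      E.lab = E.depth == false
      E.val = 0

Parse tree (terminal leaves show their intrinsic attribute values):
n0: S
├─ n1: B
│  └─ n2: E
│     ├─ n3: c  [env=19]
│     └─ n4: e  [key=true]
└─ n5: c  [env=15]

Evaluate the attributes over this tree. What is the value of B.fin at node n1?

1. n1.key = 0  [0]
2. n2.depth = true  [B.key > -1]
3. n3.env = 19  [terminal]
4. n4.key = true  [terminal]
5. n2.lab = false  [E.depth == false]
6. n2.val = 0  [0]
7. n1.fin = true  [E.lab == false]
8. n5.env = 15  [terminal]
9. n0.acc = "rk"  ["rk"]
10. n0.ok = 25  [c.env + 10]
11. n0.idx = 24  [c.env + 9]
12. n0.mk = 27  [27]

true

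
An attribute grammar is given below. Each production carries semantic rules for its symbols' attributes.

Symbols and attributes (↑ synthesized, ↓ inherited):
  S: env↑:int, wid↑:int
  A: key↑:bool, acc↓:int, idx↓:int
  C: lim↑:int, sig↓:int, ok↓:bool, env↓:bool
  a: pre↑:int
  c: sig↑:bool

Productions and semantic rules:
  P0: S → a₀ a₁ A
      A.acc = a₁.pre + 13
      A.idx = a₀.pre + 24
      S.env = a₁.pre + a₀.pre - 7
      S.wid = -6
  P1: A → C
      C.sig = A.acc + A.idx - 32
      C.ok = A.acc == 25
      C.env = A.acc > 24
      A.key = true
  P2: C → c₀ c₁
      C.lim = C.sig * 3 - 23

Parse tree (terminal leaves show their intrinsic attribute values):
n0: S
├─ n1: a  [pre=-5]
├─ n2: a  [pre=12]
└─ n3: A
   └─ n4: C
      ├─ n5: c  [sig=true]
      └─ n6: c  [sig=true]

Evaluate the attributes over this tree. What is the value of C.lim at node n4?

1. n1.pre = -5  [terminal]
2. n2.pre = 12  [terminal]
3. n3.acc = 25  [a₁.pre + 13]
4. n3.idx = 19  [a₀.pre + 24]
5. n4.sig = 12  [A.acc + A.idx - 32]
6. n4.ok = true  [A.acc == 25]
7. n4.env = true  [A.acc > 24]
8. n5.sig = true  [terminal]
9. n6.sig = true  [terminal]
10. n4.lim = 13  [C.sig * 3 - 23]
11. n3.key = true  [true]
12. n0.env = 0  [a₁.pre + a₀.pre - 7]
13. n0.wid = -6  [-6]

13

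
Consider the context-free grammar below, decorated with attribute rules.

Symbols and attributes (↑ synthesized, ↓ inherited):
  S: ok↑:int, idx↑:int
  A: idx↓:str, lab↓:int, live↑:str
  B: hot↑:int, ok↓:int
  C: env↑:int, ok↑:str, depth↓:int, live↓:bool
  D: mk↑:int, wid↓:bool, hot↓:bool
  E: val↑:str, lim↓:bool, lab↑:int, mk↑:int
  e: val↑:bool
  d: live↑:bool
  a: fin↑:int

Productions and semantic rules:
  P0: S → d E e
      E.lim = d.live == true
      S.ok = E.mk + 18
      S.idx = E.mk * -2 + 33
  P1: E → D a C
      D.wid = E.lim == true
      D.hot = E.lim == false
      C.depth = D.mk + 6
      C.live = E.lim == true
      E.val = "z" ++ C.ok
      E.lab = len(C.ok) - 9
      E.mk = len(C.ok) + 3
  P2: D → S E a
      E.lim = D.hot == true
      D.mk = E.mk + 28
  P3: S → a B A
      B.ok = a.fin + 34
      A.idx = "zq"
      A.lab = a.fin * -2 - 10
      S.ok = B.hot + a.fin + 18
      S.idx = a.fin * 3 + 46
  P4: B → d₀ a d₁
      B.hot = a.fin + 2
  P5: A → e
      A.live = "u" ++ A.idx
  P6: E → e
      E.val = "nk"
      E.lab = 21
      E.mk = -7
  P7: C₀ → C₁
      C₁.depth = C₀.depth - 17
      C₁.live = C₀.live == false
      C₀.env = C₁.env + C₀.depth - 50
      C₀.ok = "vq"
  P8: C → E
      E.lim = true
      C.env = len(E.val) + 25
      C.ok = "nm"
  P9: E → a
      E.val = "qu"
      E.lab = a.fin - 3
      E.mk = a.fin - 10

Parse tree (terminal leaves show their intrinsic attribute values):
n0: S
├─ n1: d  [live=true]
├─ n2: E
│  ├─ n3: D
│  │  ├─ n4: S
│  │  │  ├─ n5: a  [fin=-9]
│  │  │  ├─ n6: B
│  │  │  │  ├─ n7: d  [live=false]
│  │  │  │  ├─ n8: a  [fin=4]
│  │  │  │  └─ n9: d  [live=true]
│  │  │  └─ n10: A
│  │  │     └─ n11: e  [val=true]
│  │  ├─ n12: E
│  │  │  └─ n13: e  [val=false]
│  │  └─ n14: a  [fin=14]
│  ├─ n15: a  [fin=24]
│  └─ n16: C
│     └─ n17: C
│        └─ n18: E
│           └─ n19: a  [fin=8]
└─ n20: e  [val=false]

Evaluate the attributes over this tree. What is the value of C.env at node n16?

1. n1.live = true  [terminal]
2. n2.lim = true  [d.live == true]
3. n3.wid = true  [E.lim == true]
4. n3.hot = false  [E.lim == false]
5. n5.fin = -9  [terminal]
6. n6.ok = 25  [a.fin + 34]
7. n7.live = false  [terminal]
8. n8.fin = 4  [terminal]
9. n9.live = true  [terminal]
10. n6.hot = 6  [a.fin + 2]
11. n10.idx = "zq"  ["zq"]
12. n10.lab = 8  [a.fin * -2 - 10]
13. n11.val = true  [terminal]
14. n10.live = "uzq"  ["u" ++ A.idx]
15. n4.ok = 15  [B.hot + a.fin + 18]
16. n4.idx = 19  [a.fin * 3 + 46]
17. n12.lim = false  [D.hot == true]
18. n13.val = false  [terminal]
19. n12.val = "nk"  ["nk"]
20. n12.lab = 21  [21]
21. n12.mk = -7  [-7]
22. n14.fin = 14  [terminal]
23. n3.mk = 21  [E.mk + 28]
24. n15.fin = 24  [terminal]
25. n16.depth = 27  [D.mk + 6]
26. n16.live = true  [E.lim == true]
27. n17.depth = 10  [C₀.depth - 17]
28. n17.live = false  [C₀.live == false]
29. n18.lim = true  [true]
30. n19.fin = 8  [terminal]
31. n18.val = "qu"  ["qu"]
32. n18.lab = 5  [a.fin - 3]
33. n18.mk = -2  [a.fin - 10]
34. n17.env = 27  [len(E.val) + 25]
35. n17.ok = "nm"  ["nm"]
36. n16.env = 4  [C₁.env + C₀.depth - 50]
37. n16.ok = "vq"  ["vq"]
38. n2.val = "zvq"  ["z" ++ C.ok]
39. n2.lab = -7  [len(C.ok) - 9]
40. n2.mk = 5  [len(C.ok) + 3]
41. n20.val = false  [terminal]
42. n0.ok = 23  [E.mk + 18]
43. n0.idx = 23  [E.mk * -2 + 33]

4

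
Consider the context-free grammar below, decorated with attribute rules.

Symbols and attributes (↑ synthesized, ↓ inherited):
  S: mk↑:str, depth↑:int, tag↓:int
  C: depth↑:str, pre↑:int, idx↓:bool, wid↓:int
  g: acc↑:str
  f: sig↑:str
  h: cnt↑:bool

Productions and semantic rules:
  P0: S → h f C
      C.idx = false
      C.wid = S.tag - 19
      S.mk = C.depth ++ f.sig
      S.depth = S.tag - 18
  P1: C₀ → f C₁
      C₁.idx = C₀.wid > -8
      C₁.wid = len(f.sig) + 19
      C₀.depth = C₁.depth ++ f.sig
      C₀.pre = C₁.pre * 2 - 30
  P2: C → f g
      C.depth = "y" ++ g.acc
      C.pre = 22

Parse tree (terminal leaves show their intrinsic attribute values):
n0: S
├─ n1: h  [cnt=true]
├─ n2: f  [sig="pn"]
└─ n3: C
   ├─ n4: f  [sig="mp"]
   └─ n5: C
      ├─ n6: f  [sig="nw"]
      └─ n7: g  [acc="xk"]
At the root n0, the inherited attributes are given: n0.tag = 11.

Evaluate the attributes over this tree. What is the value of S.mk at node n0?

"yxkmppn"

1. n0.tag = 11  [given at root]
2. n1.cnt = true  [terminal]
3. n2.sig = "pn"  [terminal]
4. n3.idx = false  [false]
5. n3.wid = -8  [S.tag - 19]
6. n4.sig = "mp"  [terminal]
7. n5.idx = false  [C₀.wid > -8]
8. n5.wid = 21  [len(f.sig) + 19]
9. n6.sig = "nw"  [terminal]
10. n7.acc = "xk"  [terminal]
11. n5.depth = "yxk"  ["y" ++ g.acc]
12. n5.pre = 22  [22]
13. n3.depth = "yxkmp"  [C₁.depth ++ f.sig]
14. n3.pre = 14  [C₁.pre * 2 - 30]
15. n0.mk = "yxkmppn"  [C.depth ++ f.sig]
16. n0.depth = -7  [S.tag - 18]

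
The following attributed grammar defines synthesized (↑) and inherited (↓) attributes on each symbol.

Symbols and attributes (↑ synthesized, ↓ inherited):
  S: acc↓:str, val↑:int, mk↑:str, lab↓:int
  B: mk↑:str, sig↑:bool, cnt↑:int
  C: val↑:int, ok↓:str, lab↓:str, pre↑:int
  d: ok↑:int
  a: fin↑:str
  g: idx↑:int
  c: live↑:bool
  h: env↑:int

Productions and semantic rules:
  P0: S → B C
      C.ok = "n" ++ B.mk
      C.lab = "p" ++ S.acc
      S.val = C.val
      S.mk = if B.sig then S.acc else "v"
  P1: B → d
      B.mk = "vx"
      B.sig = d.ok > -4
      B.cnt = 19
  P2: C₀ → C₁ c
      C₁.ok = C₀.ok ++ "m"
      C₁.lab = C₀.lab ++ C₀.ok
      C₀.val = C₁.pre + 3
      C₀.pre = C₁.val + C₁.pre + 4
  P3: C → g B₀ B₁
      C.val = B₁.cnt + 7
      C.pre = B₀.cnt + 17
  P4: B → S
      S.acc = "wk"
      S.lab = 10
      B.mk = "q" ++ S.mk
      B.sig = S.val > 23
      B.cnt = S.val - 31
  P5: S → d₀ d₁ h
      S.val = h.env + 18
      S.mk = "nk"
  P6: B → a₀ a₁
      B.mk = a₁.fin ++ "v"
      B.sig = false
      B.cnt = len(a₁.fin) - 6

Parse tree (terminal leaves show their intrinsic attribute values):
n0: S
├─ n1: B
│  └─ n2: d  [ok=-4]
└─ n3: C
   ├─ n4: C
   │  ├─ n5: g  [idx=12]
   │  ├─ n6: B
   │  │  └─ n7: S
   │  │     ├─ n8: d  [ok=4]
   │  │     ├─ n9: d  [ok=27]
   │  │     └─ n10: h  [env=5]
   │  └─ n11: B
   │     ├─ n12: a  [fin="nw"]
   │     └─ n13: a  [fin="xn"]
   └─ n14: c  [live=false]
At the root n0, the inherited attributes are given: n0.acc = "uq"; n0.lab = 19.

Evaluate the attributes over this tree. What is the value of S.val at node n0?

12

1. n0.acc = "uq"  [given at root]
2. n0.lab = 19  [given at root]
3. n2.ok = -4  [terminal]
4. n1.mk = "vx"  ["vx"]
5. n1.sig = false  [d.ok > -4]
6. n1.cnt = 19  [19]
7. n3.ok = "nvx"  ["n" ++ B.mk]
8. n3.lab = "puq"  ["p" ++ S.acc]
9. n4.ok = "nvxm"  [C₀.ok ++ "m"]
10. n4.lab = "puqnvx"  [C₀.lab ++ C₀.ok]
11. n5.idx = 12  [terminal]
12. n7.acc = "wk"  ["wk"]
13. n7.lab = 10  [10]
14. n8.ok = 4  [terminal]
15. n9.ok = 27  [terminal]
16. n10.env = 5  [terminal]
17. n7.val = 23  [h.env + 18]
18. n7.mk = "nk"  ["nk"]
19. n6.mk = "qnk"  ["q" ++ S.mk]
20. n6.sig = false  [S.val > 23]
21. n6.cnt = -8  [S.val - 31]
22. n12.fin = "nw"  [terminal]
23. n13.fin = "xn"  [terminal]
24. n11.mk = "xnv"  [a₁.fin ++ "v"]
25. n11.sig = false  [false]
26. n11.cnt = -4  [len(a₁.fin) - 6]
27. n4.val = 3  [B₁.cnt + 7]
28. n4.pre = 9  [B₀.cnt + 17]
29. n14.live = false  [terminal]
30. n3.val = 12  [C₁.pre + 3]
31. n3.pre = 16  [C₁.val + C₁.pre + 4]
32. n0.val = 12  [C.val]
33. n0.mk = "v"  [if B.sig then S.acc else "v"]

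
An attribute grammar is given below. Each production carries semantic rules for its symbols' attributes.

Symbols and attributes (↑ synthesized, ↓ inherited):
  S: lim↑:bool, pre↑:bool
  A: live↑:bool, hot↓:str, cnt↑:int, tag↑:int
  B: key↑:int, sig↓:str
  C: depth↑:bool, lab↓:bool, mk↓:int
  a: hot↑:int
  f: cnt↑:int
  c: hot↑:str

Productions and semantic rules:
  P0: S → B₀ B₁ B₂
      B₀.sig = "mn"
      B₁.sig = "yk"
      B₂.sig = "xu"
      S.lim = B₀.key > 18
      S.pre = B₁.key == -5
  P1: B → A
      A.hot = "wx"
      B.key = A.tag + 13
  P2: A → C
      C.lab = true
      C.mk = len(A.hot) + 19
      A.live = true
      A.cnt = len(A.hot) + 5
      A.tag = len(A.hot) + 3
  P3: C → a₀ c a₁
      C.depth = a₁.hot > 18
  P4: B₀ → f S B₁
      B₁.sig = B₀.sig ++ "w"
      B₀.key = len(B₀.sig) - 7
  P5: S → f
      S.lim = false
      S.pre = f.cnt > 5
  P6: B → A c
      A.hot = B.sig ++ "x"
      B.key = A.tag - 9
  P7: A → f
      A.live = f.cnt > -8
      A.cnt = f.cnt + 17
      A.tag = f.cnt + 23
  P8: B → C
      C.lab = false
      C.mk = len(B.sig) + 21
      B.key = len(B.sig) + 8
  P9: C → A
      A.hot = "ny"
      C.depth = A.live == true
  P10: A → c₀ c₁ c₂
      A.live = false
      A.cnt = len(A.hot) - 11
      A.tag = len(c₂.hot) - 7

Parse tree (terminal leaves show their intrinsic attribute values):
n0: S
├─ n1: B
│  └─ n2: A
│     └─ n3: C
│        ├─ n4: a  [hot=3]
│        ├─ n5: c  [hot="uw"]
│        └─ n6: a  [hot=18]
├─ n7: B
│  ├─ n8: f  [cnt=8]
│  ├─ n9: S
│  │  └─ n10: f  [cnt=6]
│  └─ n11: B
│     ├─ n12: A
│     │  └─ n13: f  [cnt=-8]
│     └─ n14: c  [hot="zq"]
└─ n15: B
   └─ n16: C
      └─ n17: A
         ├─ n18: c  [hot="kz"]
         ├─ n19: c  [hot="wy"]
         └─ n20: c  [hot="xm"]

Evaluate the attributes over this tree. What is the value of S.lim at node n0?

false

1. n1.sig = "mn"  ["mn"]
2. n2.hot = "wx"  ["wx"]
3. n3.lab = true  [true]
4. n3.mk = 21  [len(A.hot) + 19]
5. n4.hot = 3  [terminal]
6. n5.hot = "uw"  [terminal]
7. n6.hot = 18  [terminal]
8. n3.depth = false  [a₁.hot > 18]
9. n2.live = true  [true]
10. n2.cnt = 7  [len(A.hot) + 5]
11. n2.tag = 5  [len(A.hot) + 3]
12. n1.key = 18  [A.tag + 13]
13. n7.sig = "yk"  ["yk"]
14. n8.cnt = 8  [terminal]
15. n10.cnt = 6  [terminal]
16. n9.lim = false  [false]
17. n9.pre = true  [f.cnt > 5]
18. n11.sig = "ykw"  [B₀.sig ++ "w"]
19. n12.hot = "ykwx"  [B.sig ++ "x"]
20. n13.cnt = -8  [terminal]
21. n12.live = false  [f.cnt > -8]
22. n12.cnt = 9  [f.cnt + 17]
23. n12.tag = 15  [f.cnt + 23]
24. n14.hot = "zq"  [terminal]
25. n11.key = 6  [A.tag - 9]
26. n7.key = -5  [len(B₀.sig) - 7]
27. n15.sig = "xu"  ["xu"]
28. n16.lab = false  [false]
29. n16.mk = 23  [len(B.sig) + 21]
30. n17.hot = "ny"  ["ny"]
31. n18.hot = "kz"  [terminal]
32. n19.hot = "wy"  [terminal]
33. n20.hot = "xm"  [terminal]
34. n17.live = false  [false]
35. n17.cnt = -9  [len(A.hot) - 11]
36. n17.tag = -5  [len(c₂.hot) - 7]
37. n16.depth = false  [A.live == true]
38. n15.key = 10  [len(B.sig) + 8]
39. n0.lim = false  [B₀.key > 18]
40. n0.pre = true  [B₁.key == -5]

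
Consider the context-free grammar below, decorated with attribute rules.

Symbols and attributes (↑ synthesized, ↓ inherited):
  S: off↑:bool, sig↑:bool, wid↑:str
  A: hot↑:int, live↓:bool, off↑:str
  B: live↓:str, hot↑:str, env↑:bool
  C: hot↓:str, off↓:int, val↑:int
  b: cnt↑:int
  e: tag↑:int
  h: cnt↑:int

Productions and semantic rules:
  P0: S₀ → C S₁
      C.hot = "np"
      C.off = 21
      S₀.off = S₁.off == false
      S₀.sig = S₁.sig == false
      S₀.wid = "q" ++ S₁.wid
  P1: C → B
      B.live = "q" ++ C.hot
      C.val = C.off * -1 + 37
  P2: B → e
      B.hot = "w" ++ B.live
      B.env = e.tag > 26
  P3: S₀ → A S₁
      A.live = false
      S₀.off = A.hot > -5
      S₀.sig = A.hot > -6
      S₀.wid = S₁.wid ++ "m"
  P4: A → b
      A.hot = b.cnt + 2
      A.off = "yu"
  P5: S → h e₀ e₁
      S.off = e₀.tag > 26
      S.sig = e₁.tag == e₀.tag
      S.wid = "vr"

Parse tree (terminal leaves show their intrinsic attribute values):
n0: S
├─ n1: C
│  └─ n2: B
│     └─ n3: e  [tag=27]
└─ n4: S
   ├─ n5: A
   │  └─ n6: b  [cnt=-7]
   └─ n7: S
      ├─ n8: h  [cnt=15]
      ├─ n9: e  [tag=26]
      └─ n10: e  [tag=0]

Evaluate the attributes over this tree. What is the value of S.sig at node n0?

1. n1.hot = "np"  ["np"]
2. n1.off = 21  [21]
3. n2.live = "qnp"  ["q" ++ C.hot]
4. n3.tag = 27  [terminal]
5. n2.hot = "wqnp"  ["w" ++ B.live]
6. n2.env = true  [e.tag > 26]
7. n1.val = 16  [C.off * -1 + 37]
8. n5.live = false  [false]
9. n6.cnt = -7  [terminal]
10. n5.hot = -5  [b.cnt + 2]
11. n5.off = "yu"  ["yu"]
12. n8.cnt = 15  [terminal]
13. n9.tag = 26  [terminal]
14. n10.tag = 0  [terminal]
15. n7.off = false  [e₀.tag > 26]
16. n7.sig = false  [e₁.tag == e₀.tag]
17. n7.wid = "vr"  ["vr"]
18. n4.off = false  [A.hot > -5]
19. n4.sig = true  [A.hot > -6]
20. n4.wid = "vrm"  [S₁.wid ++ "m"]
21. n0.off = true  [S₁.off == false]
22. n0.sig = false  [S₁.sig == false]
23. n0.wid = "qvrm"  ["q" ++ S₁.wid]

false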